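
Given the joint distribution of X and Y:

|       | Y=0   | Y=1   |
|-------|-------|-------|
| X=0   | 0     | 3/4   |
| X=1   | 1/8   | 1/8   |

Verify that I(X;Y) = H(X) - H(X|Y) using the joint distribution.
Left side, from I(X;Y) = H(X) + H(Y) - H(X,Y):
Marginal P(X) (row sums):
  P(X=0) = 0 + 3/4 = 3/4
  P(X=1) = 1/8 + 1/8 = 1/4
Marginal P(Y) (column sums):
  P(Y=0) = 0 + 1/8 = 1/8
  P(Y=1) = 3/4 + 1/8 = 7/8

H(X) = -[(3/4)·log₂(3/4) + (1/4)·log₂(1/4)]
  = 0.3113 + 0.5000
  = 0.8113 bits
H(Y) = -[(1/8)·log₂(1/8) + (7/8)·log₂(7/8)]
  = 0.3750 + 0.1686
  = 0.5436 bits
H(X,Y) = -[(3/4)·log₂(3/4) + (1/8)·log₂(1/8) + (1/8)·log₂(1/8)]
  = 0.3113 + 0.3750 + 0.3750
  = 1.0613 bits

I(X;Y) = H(X) + H(Y) - H(X,Y)
  = 0.8113 + 0.5436 - 1.0613
  = 0.2936 bits

Right side, with H(X|Y) computed directly from the conditional probabilities:
H(X|Y) = -Σ P(X,Y)·log₂ P(X|Y), where P(X|Y) = P(X,Y) / P(Y)
  (cells with P(X,Y) = 0 contribute 0)
  (X=0,Y=1): P(X|Y) = (3/4)/(7/8) = 6/7;  -(3/4)·log₂(6/7) = 0.1668
  (X=1,Y=0): P(X|Y) = (1/8)/(1/8) = 1;  -(1/8)·log₂(1) = 0.0000
  (X=1,Y=1): P(X|Y) = (1/8)/(7/8) = 1/7;  -(1/8)·log₂(1/7) = 0.3509
H(X|Y) = 0.1668 + 0.0000 + 0.3509
  = 0.5177 bits
H(X) - H(X|Y) = 0.8113 - 0.5177 = 0.2936 bits

Both sides equal 0.2936 bits, so I(X;Y) = H(X) - H(X|Y) ✓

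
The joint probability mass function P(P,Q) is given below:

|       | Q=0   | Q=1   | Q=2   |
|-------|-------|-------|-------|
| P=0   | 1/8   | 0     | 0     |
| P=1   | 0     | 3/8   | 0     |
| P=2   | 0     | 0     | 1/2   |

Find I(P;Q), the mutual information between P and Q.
Marginal P(P) (row sums):
  P(P=0) = 1/8 + 0 + 0 = 1/8
  P(P=1) = 0 + 3/8 + 0 = 3/8
  P(P=2) = 0 + 0 + 1/2 = 1/2
Marginal P(Q) (column sums):
  P(Q=0) = 1/8 + 0 + 0 = 1/8
  P(Q=1) = 0 + 3/8 + 0 = 3/8
  P(Q=2) = 0 + 0 + 1/2 = 1/2

H(P) = -[(1/8)·log₂(1/8) + (3/8)·log₂(3/8) + (1/2)·log₂(1/2)]
  = 0.3750 + 0.5306 + 0.5000
  = 1.4056 bits
H(Q) = -[(1/8)·log₂(1/8) + (3/8)·log₂(3/8) + (1/2)·log₂(1/2)]
  = 0.3750 + 0.5306 + 0.5000
  = 1.4056 bits
H(P,Q) = -[(1/8)·log₂(1/8) + (3/8)·log₂(3/8) + (1/2)·log₂(1/2)]
  = 0.3750 + 0.5306 + 0.5000
  = 1.4056 bits

I(P;Q) = H(P) + H(Q) - H(P,Q)
  = 1.4056 + 1.4056 - 1.4056
  = 1.4056 bits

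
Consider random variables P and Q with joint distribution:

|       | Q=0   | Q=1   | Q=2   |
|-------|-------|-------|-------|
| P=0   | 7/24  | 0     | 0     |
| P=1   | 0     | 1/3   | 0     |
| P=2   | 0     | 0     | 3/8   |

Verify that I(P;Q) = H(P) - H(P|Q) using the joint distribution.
Left side, from I(P;Q) = H(P) + H(Q) - H(P,Q):
Marginal P(P) (row sums):
  P(P=0) = 7/24 + 0 + 0 = 7/24
  P(P=1) = 0 + 1/3 + 0 = 1/3
  P(P=2) = 0 + 0 + 3/8 = 3/8
Marginal P(Q) (column sums):
  P(Q=0) = 7/24 + 0 + 0 = 7/24
  P(Q=1) = 0 + 1/3 + 0 = 1/3
  P(Q=2) = 0 + 0 + 3/8 = 3/8

H(P) = -[(7/24)·log₂(7/24) + (1/3)·log₂(1/3) + (3/8)·log₂(3/8)]
  = 0.5185 + 0.5283 + 0.5306
  = 1.5774 bits
H(Q) = -[(7/24)·log₂(7/24) + (1/3)·log₂(1/3) + (3/8)·log₂(3/8)]
  = 0.5185 + 0.5283 + 0.5306
  = 1.5774 bits
H(P,Q) = -[(7/24)·log₂(7/24) + (1/3)·log₂(1/3) + (3/8)·log₂(3/8)]
  = 0.5185 + 0.5283 + 0.5306
  = 1.5774 bits

I(P;Q) = H(P) + H(Q) - H(P,Q)
  = 1.5774 + 1.5774 - 1.5774
  = 1.5774 bits

Right side, with H(P|Q) computed directly from the conditional probabilities:
H(P|Q) = -Σ P(P,Q)·log₂ P(P|Q), where P(P|Q) = P(P,Q) / P(Q)
  (cells with P(P,Q) = 0 contribute 0)
  (P=0,Q=0): P(P|Q) = (7/24)/(7/24) = 1;  -(7/24)·log₂(1) = 0.0000
  (P=1,Q=1): P(P|Q) = (1/3)/(1/3) = 1;  -(1/3)·log₂(1) = 0.0000
  (P=2,Q=2): P(P|Q) = (3/8)/(3/8) = 1;  -(3/8)·log₂(1) = 0.0000
H(P|Q) = 0.0000 + 0.0000 + 0.0000
  = 0.0000 bits
H(P) - H(P|Q) = 1.5774 - 0.0000 = 1.5774 bits

Both sides equal 1.5774 bits, so I(P;Q) = H(P) - H(P|Q) ✓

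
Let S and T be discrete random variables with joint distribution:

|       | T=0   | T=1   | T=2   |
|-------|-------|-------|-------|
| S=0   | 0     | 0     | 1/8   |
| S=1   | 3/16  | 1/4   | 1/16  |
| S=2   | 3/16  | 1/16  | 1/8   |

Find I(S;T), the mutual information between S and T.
Marginal P(S) (row sums):
  P(S=0) = 0 + 0 + 1/8 = 1/8
  P(S=1) = 3/16 + 1/4 + 1/16 = 1/2
  P(S=2) = 3/16 + 1/16 + 1/8 = 3/8
Marginal P(T) (column sums):
  P(T=0) = 0 + 3/16 + 3/16 = 3/8
  P(T=1) = 0 + 1/4 + 1/16 = 5/16
  P(T=2) = 1/8 + 1/16 + 1/8 = 5/16

H(S) = -[(1/8)·log₂(1/8) + (1/2)·log₂(1/2) + (3/8)·log₂(3/8)]
  = 0.3750 + 0.5000 + 0.5306
  = 1.4056 bits
H(T) = -[(3/8)·log₂(3/8) + (5/16)·log₂(5/16) + (5/16)·log₂(5/16)]
  = 0.5306 + 0.5244 + 0.5244
  = 1.5794 bits
H(S,T) = -[(1/8)·log₂(1/8) + (3/16)·log₂(3/16) + (1/4)·log₂(1/4) + (1/16)·log₂(1/16) + (3/16)·log₂(3/16) + (1/16)·log₂(1/16) + (1/8)·log₂(1/8)]
  = 0.3750 + 0.4528 + 0.5000 + 0.2500 + 0.4528 + 0.2500 + 0.3750
  = 2.6556 bits

I(S;T) = H(S) + H(T) - H(S,T)
  = 1.4056 + 1.5794 - 2.6556
  = 0.3294 bits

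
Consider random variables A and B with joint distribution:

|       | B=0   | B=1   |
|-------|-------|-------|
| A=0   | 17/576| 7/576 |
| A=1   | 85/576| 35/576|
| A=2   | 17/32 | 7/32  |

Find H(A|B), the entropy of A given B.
Marginal P(B) (column sums):
  P(B=0) = 17/576 + 85/576 + 17/32 = 17/24
  P(B=1) = 7/576 + 35/576 + 7/32 = 7/24

H(A|B) = -Σ P(A,B)·log₂ P(A|B), where P(A|B) = P(A,B) / P(B)
  (A=0,B=0): P(A|B) = (17/576)/(17/24) = 1/24;  -(17/576)·log₂(1/24) = 0.1353
  (A=0,B=1): P(A|B) = (7/576)/(7/24) = 1/24;  -(7/576)·log₂(1/24) = 0.0557
  (A=1,B=0): P(A|B) = (85/576)/(17/24) = 5/24;  -(85/576)·log₂(5/24) = 0.3340
  (A=1,B=1): P(A|B) = (35/576)/(7/24) = 5/24;  -(35/576)·log₂(5/24) = 0.1375
  (A=2,B=0): P(A|B) = (17/32)/(17/24) = 3/4;  -(17/32)·log₂(3/4) = 0.2205
  (A=2,B=1): P(A|B) = (7/32)/(7/24) = 3/4;  -(7/32)·log₂(3/4) = 0.0908
H(A|B) = 0.1353 + 0.0557 + 0.3340 + 0.1375 + 0.2205 + 0.0908
  = 0.9738 bits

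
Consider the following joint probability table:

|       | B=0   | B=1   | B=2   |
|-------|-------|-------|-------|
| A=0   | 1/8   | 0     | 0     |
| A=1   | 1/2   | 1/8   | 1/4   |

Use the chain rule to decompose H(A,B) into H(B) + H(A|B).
By the chain rule: H(A,B) = H(B) + H(A|B)

Marginal P(B) (column sums):
  P(B=0) = 1/8 + 1/2 = 5/8
  P(B=1) = 0 + 1/8 = 1/8
  P(B=2) = 0 + 1/4 = 1/4
H(B) = -[(5/8)·log₂(5/8) + (1/8)·log₂(1/8) + (1/4)·log₂(1/4)]
  = 0.4238 + 0.3750 + 0.5000
  = 1.2988 bits
H(A|B) = -Σ P(A,B)·log₂ P(A|B), where P(A|B) = P(A,B) / P(B)
  (cells with P(A,B) = 0 contribute 0)
  (A=0,B=0): P(A|B) = (1/8)/(5/8) = 1/5;  -(1/8)·log₂(1/5) = 0.2902
  (A=1,B=0): P(A|B) = (1/2)/(5/8) = 4/5;  -(1/2)·log₂(4/5) = 0.1610
  (A=1,B=1): P(A|B) = (1/8)/(1/8) = 1;  -(1/8)·log₂(1) = 0.0000
  (A=1,B=2): P(A|B) = (1/4)/(1/4) = 1;  -(1/4)·log₂(1) = 0.0000
H(A|B) = 0.2902 + 0.1610 + 0.0000 + 0.0000
  = 0.4512 bits

H(A,B) = H(B) + H(A|B) = 1.2988 + 0.4512 = 1.7500 bits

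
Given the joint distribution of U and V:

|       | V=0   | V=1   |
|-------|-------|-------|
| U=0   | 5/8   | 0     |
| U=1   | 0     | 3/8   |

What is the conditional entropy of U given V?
Marginal P(V) (column sums):
  P(V=0) = 5/8 + 0 = 5/8
  P(V=1) = 0 + 3/8 = 3/8

H(U|V) = -Σ P(U,V)·log₂ P(U|V), where P(U|V) = P(U,V) / P(V)
  (cells with P(U,V) = 0 contribute 0)
  (U=0,V=0): P(U|V) = (5/8)/(5/8) = 1;  -(5/8)·log₂(1) = 0.0000
  (U=1,V=1): P(U|V) = (3/8)/(3/8) = 1;  -(3/8)·log₂(1) = 0.0000
H(U|V) = 0.0000 + 0.0000
  = 0.0000 bits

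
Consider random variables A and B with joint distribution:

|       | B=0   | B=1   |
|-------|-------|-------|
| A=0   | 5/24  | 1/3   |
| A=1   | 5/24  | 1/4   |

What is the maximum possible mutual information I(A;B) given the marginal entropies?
The upper bound on mutual information is I(A;B) ≤ min(H(A), H(B)).

Marginal P(A) (row sums):
  P(A=0) = 5/24 + 1/3 = 13/24
  P(A=1) = 5/24 + 1/4 = 11/24
Marginal P(B) (column sums):
  P(B=0) = 5/24 + 5/24 = 5/12
  P(B=1) = 1/3 + 1/4 = 7/12

H(A) = -[(13/24)·log₂(13/24) + (11/24)·log₂(11/24)]
  = 0.4791 + 0.5159
  = 0.9950 bits
H(B) = -[(5/12)·log₂(5/12) + (7/12)·log₂(7/12)]
  = 0.5263 + 0.4536
  = 0.9799 bits

Maximum possible I(A;B) = min(0.9950, 0.9799) = 0.9799 bits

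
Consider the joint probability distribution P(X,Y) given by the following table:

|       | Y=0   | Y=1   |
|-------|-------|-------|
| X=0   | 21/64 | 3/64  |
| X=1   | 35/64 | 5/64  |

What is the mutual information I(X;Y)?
Marginal P(X) (row sums):
  P(X=0) = 21/64 + 3/64 = 3/8
  P(X=1) = 35/64 + 5/64 = 5/8
Marginal P(Y) (column sums):
  P(Y=0) = 21/64 + 35/64 = 7/8
  P(Y=1) = 3/64 + 5/64 = 1/8

H(X) = -[(3/8)·log₂(3/8) + (5/8)·log₂(5/8)]
  = 0.5306 + 0.4238
  = 0.9544 bits
H(Y) = -[(7/8)·log₂(7/8) + (1/8)·log₂(1/8)]
  = 0.1686 + 0.3750
  = 0.5436 bits
H(X,Y) = -[(21/64)·log₂(21/64) + (3/64)·log₂(3/64) + (35/64)·log₂(35/64) + (5/64)·log₂(5/64)]
  = 0.5275 + 0.2070 + 0.4762 + 0.2873
  = 1.4980 bits

I(X;Y) = H(X) + H(Y) - H(X,Y)
  = 0.9544 + 0.5436 - 1.4980
  = 0.0000 bits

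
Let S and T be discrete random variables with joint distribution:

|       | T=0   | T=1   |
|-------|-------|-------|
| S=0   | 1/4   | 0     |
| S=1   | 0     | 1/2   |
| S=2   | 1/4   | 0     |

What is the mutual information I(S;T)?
Marginal P(S) (row sums):
  P(S=0) = 1/4 + 0 = 1/4
  P(S=1) = 0 + 1/2 = 1/2
  P(S=2) = 1/4 + 0 = 1/4
Marginal P(T) (column sums):
  P(T=0) = 1/4 + 0 + 1/4 = 1/2
  P(T=1) = 0 + 1/2 + 0 = 1/2

H(S) = -[(1/4)·log₂(1/4) + (1/2)·log₂(1/2) + (1/4)·log₂(1/4)]
  = 0.5000 + 0.5000 + 0.5000
  = 1.5000 bits
H(T) = -[(1/2)·log₂(1/2) + (1/2)·log₂(1/2)]
  = 0.5000 + 0.5000
  = 1.0000 bits
H(S,T) = -[(1/4)·log₂(1/4) + (1/2)·log₂(1/2) + (1/4)·log₂(1/4)]
  = 0.5000 + 0.5000 + 0.5000
  = 1.5000 bits

I(S;T) = H(S) + H(T) - H(S,T)
  = 1.5000 + 1.0000 - 1.5000
  = 1.0000 bits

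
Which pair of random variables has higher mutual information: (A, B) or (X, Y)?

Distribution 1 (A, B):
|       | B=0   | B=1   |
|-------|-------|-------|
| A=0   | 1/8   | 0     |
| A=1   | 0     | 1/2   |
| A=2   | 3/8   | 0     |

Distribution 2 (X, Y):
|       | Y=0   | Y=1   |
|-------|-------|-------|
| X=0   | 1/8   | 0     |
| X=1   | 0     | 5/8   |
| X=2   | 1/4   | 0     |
Distribution 1 (A, B):
Marginal P(A) (row sums):
  P(A=0) = 1/8 + 0 = 1/8
  P(A=1) = 0 + 1/2 = 1/2
  P(A=2) = 3/8 + 0 = 3/8
Marginal P(B) (column sums):
  P(B=0) = 1/8 + 0 + 3/8 = 1/2
  P(B=1) = 0 + 1/2 + 0 = 1/2

H(A) = -[(1/8)·log₂(1/8) + (1/2)·log₂(1/2) + (3/8)·log₂(3/8)]
  = 0.3750 + 0.5000 + 0.5306
  = 1.4056 bits
H(B) = -[(1/2)·log₂(1/2) + (1/2)·log₂(1/2)]
  = 0.5000 + 0.5000
  = 1.0000 bits
H(A,B) = -[(1/8)·log₂(1/8) + (1/2)·log₂(1/2) + (3/8)·log₂(3/8)]
  = 0.3750 + 0.5000 + 0.5306
  = 1.4056 bits

I(A;B) = H(A) + H(B) - H(A,B)
  = 1.4056 + 1.0000 - 1.4056
  = 1.0000 bits

Distribution 2 (X, Y):
Marginal P(X) (row sums):
  P(X=0) = 1/8 + 0 = 1/8
  P(X=1) = 0 + 5/8 = 5/8
  P(X=2) = 1/4 + 0 = 1/4
Marginal P(Y) (column sums):
  P(Y=0) = 1/8 + 0 + 1/4 = 3/8
  P(Y=1) = 0 + 5/8 + 0 = 5/8

H(X) = -[(1/8)·log₂(1/8) + (5/8)·log₂(5/8) + (1/4)·log₂(1/4)]
  = 0.3750 + 0.4238 + 0.5000
  = 1.2988 bits
H(Y) = -[(3/8)·log₂(3/8) + (5/8)·log₂(5/8)]
  = 0.5306 + 0.4238
  = 0.9544 bits
H(X,Y) = -[(1/8)·log₂(1/8) + (5/8)·log₂(5/8) + (1/4)·log₂(1/4)]
  = 0.3750 + 0.4238 + 0.5000
  = 1.2988 bits

I(X;Y) = H(X) + H(Y) - H(X,Y)
  = 1.2988 + 0.9544 - 1.2988
  = 0.9544 bits

I(A;B) = 1.0000 bits > I(X;Y) = 0.9544 bits, so (A, B) has the higher mutual information (stronger dependence).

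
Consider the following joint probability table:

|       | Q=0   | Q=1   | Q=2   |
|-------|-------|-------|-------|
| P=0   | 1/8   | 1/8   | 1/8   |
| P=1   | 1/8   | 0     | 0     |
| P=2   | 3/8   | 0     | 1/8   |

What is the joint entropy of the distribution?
H(P,Q) = -Σ P(P,Q) log₂ P(P,Q), summed over the non-zero cells:
H(P,Q) = -[(1/8)·log₂(1/8) + (1/8)·log₂(1/8) + (1/8)·log₂(1/8) + (1/8)·log₂(1/8) + (3/8)·log₂(3/8) + (1/8)·log₂(1/8)]
  = 0.3750 + 0.3750 + 0.3750 + 0.3750 + 0.5306 + 0.3750
  = 2.4056 bits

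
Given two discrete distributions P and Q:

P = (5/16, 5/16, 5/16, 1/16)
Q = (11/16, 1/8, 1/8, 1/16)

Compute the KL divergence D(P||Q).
D(P||Q) = Σ P(i) log₂(P(i)/Q(i))
  i=0: (5/16) × log₂((5/16)/(11/16)) = (5/16) × log₂(5/11) = -0.3555
  i=1: (5/16) × log₂((5/16)/(1/8)) = (5/16) × log₂(5/2) = 0.4131
  i=2: (5/16) × log₂((5/16)/(1/8)) = (5/16) × log₂(5/2) = 0.4131
  i=3: (1/16) × log₂((1/16)/(1/16)) = (1/16) × log₂(1) = 0.0000
D(P||Q) = -0.3555 + 0.4131 + 0.4131 + 0.0000
  = 0.4707 bits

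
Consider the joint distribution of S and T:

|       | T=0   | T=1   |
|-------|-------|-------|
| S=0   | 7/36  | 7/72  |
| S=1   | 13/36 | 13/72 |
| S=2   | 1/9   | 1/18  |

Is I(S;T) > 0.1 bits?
Marginal P(S) (row sums):
  P(S=0) = 7/36 + 7/72 = 7/24
  P(S=1) = 13/36 + 13/72 = 13/24
  P(S=2) = 1/9 + 1/18 = 1/6
Marginal P(T) (column sums):
  P(T=0) = 7/36 + 13/36 + 1/9 = 2/3
  P(T=1) = 7/72 + 13/72 + 1/18 = 1/3

H(S) = -[(7/24)·log₂(7/24) + (13/24)·log₂(13/24) + (1/6)·log₂(1/6)]
  = 0.5185 + 0.4791 + 0.4308
  = 1.4284 bits
H(T) = -[(2/3)·log₂(2/3) + (1/3)·log₂(1/3)]
  = 0.3900 + 0.5283
  = 0.9183 bits
H(S,T) = -[(7/36)·log₂(7/36) + (7/72)·log₂(7/72) + (13/36)·log₂(13/36) + (13/72)·log₂(13/72) + (1/9)·log₂(1/9) + (1/18)·log₂(1/18)]
  = 0.4594 + 0.3269 + 0.5306 + 0.4459 + 0.3522 + 0.2317
  = 2.3467 bits

I(S;T) = H(S) + H(T) - H(S,T)
  = 1.4284 + 0.9183 - 2.3467
  = 0.0000 bits

No. I(S;T) = 0.0000 bits, which is ≤ 0.1 bits.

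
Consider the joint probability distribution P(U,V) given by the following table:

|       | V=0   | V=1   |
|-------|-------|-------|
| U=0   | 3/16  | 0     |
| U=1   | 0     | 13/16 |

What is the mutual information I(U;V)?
Marginal P(U) (row sums):
  P(U=0) = 3/16 + 0 = 3/16
  P(U=1) = 0 + 13/16 = 13/16
Marginal P(V) (column sums):
  P(V=0) = 3/16 + 0 = 3/16
  P(V=1) = 0 + 13/16 = 13/16

H(U) = -[(3/16)·log₂(3/16) + (13/16)·log₂(13/16)]
  = 0.4528 + 0.2434
  = 0.6962 bits
H(V) = -[(3/16)·log₂(3/16) + (13/16)·log₂(13/16)]
  = 0.4528 + 0.2434
  = 0.6962 bits
H(U,V) = -[(3/16)·log₂(3/16) + (13/16)·log₂(13/16)]
  = 0.4528 + 0.2434
  = 0.6962 bits

I(U;V) = H(U) + H(V) - H(U,V)
  = 0.6962 + 0.6962 - 0.6962
  = 0.6962 bits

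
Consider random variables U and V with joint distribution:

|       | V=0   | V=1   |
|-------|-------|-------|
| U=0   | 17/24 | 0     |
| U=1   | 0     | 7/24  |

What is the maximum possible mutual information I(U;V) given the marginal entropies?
The upper bound on mutual information is I(U;V) ≤ min(H(U), H(V)).

Marginal P(U) (row sums):
  P(U=0) = 17/24 + 0 = 17/24
  P(U=1) = 0 + 7/24 = 7/24
Marginal P(V) (column sums):
  P(V=0) = 17/24 + 0 = 17/24
  P(V=1) = 0 + 7/24 = 7/24

H(U) = -[(17/24)·log₂(17/24) + (7/24)·log₂(7/24)]
  = 0.3524 + 0.5185
  = 0.8709 bits
H(V) = -[(17/24)·log₂(17/24) + (7/24)·log₂(7/24)]
  = 0.3524 + 0.5185
  = 0.8709 bits

Maximum possible I(U;V) = min(0.8709, 0.8709) = 0.8709 bits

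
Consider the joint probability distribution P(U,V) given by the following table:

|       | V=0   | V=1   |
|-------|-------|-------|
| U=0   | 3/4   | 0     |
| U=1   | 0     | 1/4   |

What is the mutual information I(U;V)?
Marginal P(U) (row sums):
  P(U=0) = 3/4 + 0 = 3/4
  P(U=1) = 0 + 1/4 = 1/4
Marginal P(V) (column sums):
  P(V=0) = 3/4 + 0 = 3/4
  P(V=1) = 0 + 1/4 = 1/4

H(U) = -[(3/4)·log₂(3/4) + (1/4)·log₂(1/4)]
  = 0.3113 + 0.5000
  = 0.8113 bits
H(V) = -[(3/4)·log₂(3/4) + (1/4)·log₂(1/4)]
  = 0.3113 + 0.5000
  = 0.8113 bits
H(U,V) = -[(3/4)·log₂(3/4) + (1/4)·log₂(1/4)]
  = 0.3113 + 0.5000
  = 0.8113 bits

I(U;V) = H(U) + H(V) - H(U,V)
  = 0.8113 + 0.8113 - 0.8113
  = 0.8113 bits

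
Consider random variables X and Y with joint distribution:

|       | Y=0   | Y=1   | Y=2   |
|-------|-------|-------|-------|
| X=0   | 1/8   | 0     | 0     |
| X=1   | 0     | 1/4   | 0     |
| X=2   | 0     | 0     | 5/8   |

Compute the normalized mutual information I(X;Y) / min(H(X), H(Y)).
Marginal P(X) (row sums):
  P(X=0) = 1/8 + 0 + 0 = 1/8
  P(X=1) = 0 + 1/4 + 0 = 1/4
  P(X=2) = 0 + 0 + 5/8 = 5/8
Marginal P(Y) (column sums):
  P(Y=0) = 1/8 + 0 + 0 = 1/8
  P(Y=1) = 0 + 1/4 + 0 = 1/4
  P(Y=2) = 0 + 0 + 5/8 = 5/8

H(X) = -[(1/8)·log₂(1/8) + (1/4)·log₂(1/4) + (5/8)·log₂(5/8)]
  = 0.3750 + 0.5000 + 0.4238
  = 1.2988 bits
H(Y) = -[(1/8)·log₂(1/8) + (1/4)·log₂(1/4) + (5/8)·log₂(5/8)]
  = 0.3750 + 0.5000 + 0.4238
  = 1.2988 bits
H(X,Y) = -[(1/8)·log₂(1/8) + (1/4)·log₂(1/4) + (5/8)·log₂(5/8)]
  = 0.3750 + 0.5000 + 0.4238
  = 1.2988 bits

I(X;Y) = H(X) + H(Y) - H(X,Y)
  = 1.2988 + 1.2988 - 1.2988
  = 1.2988 bits

min(H(X), H(Y)) = min(1.2988, 1.2988) = 1.2988 bits
Normalized MI = 1.2988 / 1.2988 = 1.0000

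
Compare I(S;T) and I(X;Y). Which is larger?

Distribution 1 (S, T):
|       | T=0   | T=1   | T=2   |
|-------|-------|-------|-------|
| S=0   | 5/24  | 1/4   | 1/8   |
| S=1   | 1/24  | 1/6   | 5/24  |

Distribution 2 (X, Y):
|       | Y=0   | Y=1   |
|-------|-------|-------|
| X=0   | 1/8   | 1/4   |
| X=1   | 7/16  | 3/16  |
Distribution 1 (S, T):
Marginal P(S) (row sums):
  P(S=0) = 5/24 + 1/4 + 1/8 = 7/12
  P(S=1) = 1/24 + 1/6 + 5/24 = 5/12
Marginal P(T) (column sums):
  P(T=0) = 5/24 + 1/24 = 1/4
  P(T=1) = 1/4 + 1/6 = 5/12
  P(T=2) = 1/8 + 5/24 = 1/3

H(S) = -[(7/12)·log₂(7/12) + (5/12)·log₂(5/12)]
  = 0.4536 + 0.5263
  = 0.9799 bits
H(T) = -[(1/4)·log₂(1/4) + (5/12)·log₂(5/12) + (1/3)·log₂(1/3)]
  = 0.5000 + 0.5263 + 0.5283
  = 1.5546 bits
H(S,T) = -[(5/24)·log₂(5/24) + (1/4)·log₂(1/4) + (1/8)·log₂(1/8) + (1/24)·log₂(1/24) + (1/6)·log₂(1/6) + (5/24)·log₂(5/24)]
  = 0.4715 + 0.5000 + 0.3750 + 0.1910 + 0.4308 + 0.4715
  = 2.4398 bits

I(S;T) = H(S) + H(T) - H(S,T)
  = 0.9799 + 1.5546 - 2.4398
  = 0.0947 bits

Distribution 2 (X, Y):
Marginal P(X) (row sums):
  P(X=0) = 1/8 + 1/4 = 3/8
  P(X=1) = 7/16 + 3/16 = 5/8
Marginal P(Y) (column sums):
  P(Y=0) = 1/8 + 7/16 = 9/16
  P(Y=1) = 1/4 + 3/16 = 7/16

H(X) = -[(3/8)·log₂(3/8) + (5/8)·log₂(5/8)]
  = 0.5306 + 0.4238
  = 0.9544 bits
H(Y) = -[(9/16)·log₂(9/16) + (7/16)·log₂(7/16)]
  = 0.4669 + 0.5218
  = 0.9887 bits
H(X,Y) = -[(1/8)·log₂(1/8) + (1/4)·log₂(1/4) + (7/16)·log₂(7/16) + (3/16)·log₂(3/16)]
  = 0.3750 + 0.5000 + 0.5218 + 0.4528
  = 1.8496 bits

I(X;Y) = H(X) + H(Y) - H(X,Y)
  = 0.9544 + 0.9887 - 1.8496
  = 0.0935 bits

I(S;T) = 0.0947 bits > I(X;Y) = 0.0935 bits, so (S, T) has the higher mutual information (stronger dependence).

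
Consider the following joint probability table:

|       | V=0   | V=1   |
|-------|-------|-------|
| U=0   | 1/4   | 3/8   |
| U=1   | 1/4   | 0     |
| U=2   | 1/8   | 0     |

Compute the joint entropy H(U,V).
H(U,V) = -Σ P(U,V) log₂ P(U,V), summed over the non-zero cells:
H(U,V) = -[(1/4)·log₂(1/4) + (3/8)·log₂(3/8) + (1/4)·log₂(1/4) + (1/8)·log₂(1/8)]
  = 0.5000 + 0.5306 + 0.5000 + 0.3750
  = 1.9056 bits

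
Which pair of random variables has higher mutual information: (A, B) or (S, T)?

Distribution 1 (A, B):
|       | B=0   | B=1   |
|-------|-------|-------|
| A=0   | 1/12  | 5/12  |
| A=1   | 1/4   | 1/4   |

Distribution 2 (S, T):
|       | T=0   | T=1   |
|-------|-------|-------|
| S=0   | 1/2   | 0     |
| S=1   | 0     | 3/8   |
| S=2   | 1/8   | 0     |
Distribution 1 (A, B):
Marginal P(A) (row sums):
  P(A=0) = 1/12 + 5/12 = 1/2
  P(A=1) = 1/4 + 1/4 = 1/2
Marginal P(B) (column sums):
  P(B=0) = 1/12 + 1/4 = 1/3
  P(B=1) = 5/12 + 1/4 = 2/3

H(A) = -[(1/2)·log₂(1/2) + (1/2)·log₂(1/2)]
  = 0.5000 + 0.5000
  = 1.0000 bits
H(B) = -[(1/3)·log₂(1/3) + (2/3)·log₂(2/3)]
  = 0.5283 + 0.3900
  = 0.9183 bits
H(A,B) = -[(1/12)·log₂(1/12) + (5/12)·log₂(5/12) + (1/4)·log₂(1/4) + (1/4)·log₂(1/4)]
  = 0.2987 + 0.5263 + 0.5000 + 0.5000
  = 1.8250 bits

I(A;B) = H(A) + H(B) - H(A,B)
  = 1.0000 + 0.9183 - 1.8250
  = 0.0933 bits

Distribution 2 (S, T):
Marginal P(S) (row sums):
  P(S=0) = 1/2 + 0 = 1/2
  P(S=1) = 0 + 3/8 = 3/8
  P(S=2) = 1/8 + 0 = 1/8
Marginal P(T) (column sums):
  P(T=0) = 1/2 + 0 + 1/8 = 5/8
  P(T=1) = 0 + 3/8 + 0 = 3/8

H(S) = -[(1/2)·log₂(1/2) + (3/8)·log₂(3/8) + (1/8)·log₂(1/8)]
  = 0.5000 + 0.5306 + 0.3750
  = 1.4056 bits
H(T) = -[(5/8)·log₂(5/8) + (3/8)·log₂(3/8)]
  = 0.4238 + 0.5306
  = 0.9544 bits
H(S,T) = -[(1/2)·log₂(1/2) + (3/8)·log₂(3/8) + (1/8)·log₂(1/8)]
  = 0.5000 + 0.5306 + 0.3750
  = 1.4056 bits

I(S;T) = H(S) + H(T) - H(S,T)
  = 1.4056 + 0.9544 - 1.4056
  = 0.9544 bits

I(S;T) = 0.9544 bits > I(A;B) = 0.0933 bits, so (S, T) has the higher mutual information (stronger dependence).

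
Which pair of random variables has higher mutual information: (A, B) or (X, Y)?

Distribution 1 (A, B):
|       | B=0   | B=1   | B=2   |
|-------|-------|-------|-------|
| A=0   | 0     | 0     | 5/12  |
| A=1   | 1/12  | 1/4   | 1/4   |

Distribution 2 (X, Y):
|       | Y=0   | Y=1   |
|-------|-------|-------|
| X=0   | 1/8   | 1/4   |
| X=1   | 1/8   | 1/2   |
Distribution 1 (A, B):
Marginal P(A) (row sums):
  P(A=0) = 0 + 0 + 5/12 = 5/12
  P(A=1) = 1/12 + 1/4 + 1/4 = 7/12
Marginal P(B) (column sums):
  P(B=0) = 0 + 1/12 = 1/12
  P(B=1) = 0 + 1/4 = 1/4
  P(B=2) = 5/12 + 1/4 = 2/3

H(A) = -[(5/12)·log₂(5/12) + (7/12)·log₂(7/12)]
  = 0.5263 + 0.4536
  = 0.9799 bits
H(B) = -[(1/12)·log₂(1/12) + (1/4)·log₂(1/4) + (2/3)·log₂(2/3)]
  = 0.2987 + 0.5000 + 0.3900
  = 1.1887 bits
H(A,B) = -[(5/12)·log₂(5/12) + (1/12)·log₂(1/12) + (1/4)·log₂(1/4) + (1/4)·log₂(1/4)]
  = 0.5263 + 0.2987 + 0.5000 + 0.5000
  = 1.8250 bits

I(A;B) = H(A) + H(B) - H(A,B)
  = 0.9799 + 1.1887 - 1.8250
  = 0.3436 bits

Distribution 2 (X, Y):
Marginal P(X) (row sums):
  P(X=0) = 1/8 + 1/4 = 3/8
  P(X=1) = 1/8 + 1/2 = 5/8
Marginal P(Y) (column sums):
  P(Y=0) = 1/8 + 1/8 = 1/4
  P(Y=1) = 1/4 + 1/2 = 3/4

H(X) = -[(3/8)·log₂(3/8) + (5/8)·log₂(5/8)]
  = 0.5306 + 0.4238
  = 0.9544 bits
H(Y) = -[(1/4)·log₂(1/4) + (3/4)·log₂(3/4)]
  = 0.5000 + 0.3113
  = 0.8113 bits
H(X,Y) = -[(1/8)·log₂(1/8) + (1/4)·log₂(1/4) + (1/8)·log₂(1/8) + (1/2)·log₂(1/2)]
  = 0.3750 + 0.5000 + 0.3750 + 0.5000
  = 1.7500 bits

I(X;Y) = H(X) + H(Y) - H(X,Y)
  = 0.9544 + 0.8113 - 1.7500
  = 0.0157 bits

I(A;B) = 0.3436 bits > I(X;Y) = 0.0157 bits, so (A, B) has the higher mutual information (stronger dependence).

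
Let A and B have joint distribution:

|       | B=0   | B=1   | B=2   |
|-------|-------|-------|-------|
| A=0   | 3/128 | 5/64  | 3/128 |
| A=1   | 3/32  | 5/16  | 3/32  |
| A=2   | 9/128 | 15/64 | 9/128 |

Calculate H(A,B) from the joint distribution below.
H(A,B) = -Σ P(A,B) log₂ P(A,B), summed over the non-zero cells:
H(A,B) = -[(3/128)·log₂(3/128) + (5/64)·log₂(5/64) + (3/128)·log₂(3/128) + (3/32)·log₂(3/32) + (5/16)·log₂(5/16) + (3/32)·log₂(3/32) + (9/128)·log₂(9/128) + (15/64)·log₂(15/64) + (9/128)·log₂(9/128)]
  = 0.1269 + 0.2873 + 0.1269 + 0.3202 + 0.5244 + 0.3202 + 0.2693 + 0.4906 + 0.2693
  = 2.7351 bits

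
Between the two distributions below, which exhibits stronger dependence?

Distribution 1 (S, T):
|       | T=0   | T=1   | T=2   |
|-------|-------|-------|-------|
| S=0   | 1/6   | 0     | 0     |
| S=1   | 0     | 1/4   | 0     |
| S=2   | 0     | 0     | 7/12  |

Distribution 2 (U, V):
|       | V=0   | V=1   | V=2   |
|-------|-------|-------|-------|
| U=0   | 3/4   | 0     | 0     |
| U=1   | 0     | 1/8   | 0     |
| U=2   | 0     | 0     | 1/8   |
Distribution 1 (S, T):
Marginal P(S) (row sums):
  P(S=0) = 1/6 + 0 + 0 = 1/6
  P(S=1) = 0 + 1/4 + 0 = 1/4
  P(S=2) = 0 + 0 + 7/12 = 7/12
Marginal P(T) (column sums):
  P(T=0) = 1/6 + 0 + 0 = 1/6
  P(T=1) = 0 + 1/4 + 0 = 1/4
  P(T=2) = 0 + 0 + 7/12 = 7/12

H(S) = -[(1/6)·log₂(1/6) + (1/4)·log₂(1/4) + (7/12)·log₂(7/12)]
  = 0.4308 + 0.5000 + 0.4536
  = 1.3844 bits
H(T) = -[(1/6)·log₂(1/6) + (1/4)·log₂(1/4) + (7/12)·log₂(7/12)]
  = 0.4308 + 0.5000 + 0.4536
  = 1.3844 bits
H(S,T) = -[(1/6)·log₂(1/6) + (1/4)·log₂(1/4) + (7/12)·log₂(7/12)]
  = 0.4308 + 0.5000 + 0.4536
  = 1.3844 bits

I(S;T) = H(S) + H(T) - H(S,T)
  = 1.3844 + 1.3844 - 1.3844
  = 1.3844 bits

Distribution 2 (U, V):
Marginal P(U) (row sums):
  P(U=0) = 3/4 + 0 + 0 = 3/4
  P(U=1) = 0 + 1/8 + 0 = 1/8
  P(U=2) = 0 + 0 + 1/8 = 1/8
Marginal P(V) (column sums):
  P(V=0) = 3/4 + 0 + 0 = 3/4
  P(V=1) = 0 + 1/8 + 0 = 1/8
  P(V=2) = 0 + 0 + 1/8 = 1/8

H(U) = -[(3/4)·log₂(3/4) + (1/8)·log₂(1/8) + (1/8)·log₂(1/8)]
  = 0.3113 + 0.3750 + 0.3750
  = 1.0613 bits
H(V) = -[(3/4)·log₂(3/4) + (1/8)·log₂(1/8) + (1/8)·log₂(1/8)]
  = 0.3113 + 0.3750 + 0.3750
  = 1.0613 bits
H(U,V) = -[(3/4)·log₂(3/4) + (1/8)·log₂(1/8) + (1/8)·log₂(1/8)]
  = 0.3113 + 0.3750 + 0.3750
  = 1.0613 bits

I(U;V) = H(U) + H(V) - H(U,V)
  = 1.0613 + 1.0613 - 1.0613
  = 1.0613 bits

I(S;T) = 1.3844 bits > I(U;V) = 1.0613 bits, so (S, T) has the higher mutual information (stronger dependence).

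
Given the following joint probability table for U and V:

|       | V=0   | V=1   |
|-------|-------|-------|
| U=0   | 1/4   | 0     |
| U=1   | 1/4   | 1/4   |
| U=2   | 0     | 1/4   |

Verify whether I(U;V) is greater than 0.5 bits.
Marginal P(U) (row sums):
  P(U=0) = 1/4 + 0 = 1/4
  P(U=1) = 1/4 + 1/4 = 1/2
  P(U=2) = 0 + 1/4 = 1/4
Marginal P(V) (column sums):
  P(V=0) = 1/4 + 1/4 + 0 = 1/2
  P(V=1) = 0 + 1/4 + 1/4 = 1/2

H(U) = -[(1/4)·log₂(1/4) + (1/2)·log₂(1/2) + (1/4)·log₂(1/4)]
  = 0.5000 + 0.5000 + 0.5000
  = 1.5000 bits
H(V) = -[(1/2)·log₂(1/2) + (1/2)·log₂(1/2)]
  = 0.5000 + 0.5000
  = 1.0000 bits
H(U,V) = -[(1/4)·log₂(1/4) + (1/4)·log₂(1/4) + (1/4)·log₂(1/4) + (1/4)·log₂(1/4)]
  = 0.5000 + 0.5000 + 0.5000 + 0.5000
  = 2.0000 bits

I(U;V) = H(U) + H(V) - H(U,V)
  = 1.5000 + 1.0000 - 2.0000
  = 0.5000 bits

No. I(U;V) = 0.5000 bits, which is ≤ 0.5 bits.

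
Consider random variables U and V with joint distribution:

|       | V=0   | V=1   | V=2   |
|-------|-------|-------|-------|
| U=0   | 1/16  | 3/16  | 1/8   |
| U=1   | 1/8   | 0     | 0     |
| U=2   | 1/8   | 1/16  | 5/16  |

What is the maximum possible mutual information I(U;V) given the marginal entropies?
The upper bound on mutual information is I(U;V) ≤ min(H(U), H(V)).

Marginal P(U) (row sums):
  P(U=0) = 1/16 + 3/16 + 1/8 = 3/8
  P(U=1) = 1/8 + 0 + 0 = 1/8
  P(U=2) = 1/8 + 1/16 + 5/16 = 1/2
Marginal P(V) (column sums):
  P(V=0) = 1/16 + 1/8 + 1/8 = 5/16
  P(V=1) = 3/16 + 0 + 1/16 = 1/4
  P(V=2) = 1/8 + 0 + 5/16 = 7/16

H(U) = -[(3/8)·log₂(3/8) + (1/8)·log₂(1/8) + (1/2)·log₂(1/2)]
  = 0.5306 + 0.3750 + 0.5000
  = 1.4056 bits
H(V) = -[(5/16)·log₂(5/16) + (1/4)·log₂(1/4) + (7/16)·log₂(7/16)]
  = 0.5244 + 0.5000 + 0.5218
  = 1.5462 bits

Maximum possible I(U;V) = min(1.4056, 1.5462) = 1.4056 bits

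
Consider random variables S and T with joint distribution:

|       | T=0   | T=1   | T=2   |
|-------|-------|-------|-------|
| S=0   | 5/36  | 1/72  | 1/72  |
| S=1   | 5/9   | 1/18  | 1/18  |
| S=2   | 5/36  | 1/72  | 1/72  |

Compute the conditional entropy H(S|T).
Marginal P(T) (column sums):
  P(T=0) = 5/36 + 5/9 + 5/36 = 5/6
  P(T=1) = 1/72 + 1/18 + 1/72 = 1/12
  P(T=2) = 1/72 + 1/18 + 1/72 = 1/12

H(S|T) = -Σ P(S,T)·log₂ P(S|T), where P(S|T) = P(S,T) / P(T)
  (S=0,T=0): P(S|T) = (5/36)/(5/6) = 1/6;  -(5/36)·log₂(1/6) = 0.3590
  (S=0,T=1): P(S|T) = (1/72)/(1/12) = 1/6;  -(1/72)·log₂(1/6) = 0.0359
  (S=0,T=2): P(S|T) = (1/72)/(1/12) = 1/6;  -(1/72)·log₂(1/6) = 0.0359
  (S=1,T=0): P(S|T) = (5/9)/(5/6) = 2/3;  -(5/9)·log₂(2/3) = 0.3250
  (S=1,T=1): P(S|T) = (1/18)/(1/12) = 2/3;  -(1/18)·log₂(2/3) = 0.0325
  (S=1,T=2): P(S|T) = (1/18)/(1/12) = 2/3;  -(1/18)·log₂(2/3) = 0.0325
  (S=2,T=0): P(S|T) = (5/36)/(5/6) = 1/6;  -(5/36)·log₂(1/6) = 0.3590
  (S=2,T=1): P(S|T) = (1/72)/(1/12) = 1/6;  -(1/72)·log₂(1/6) = 0.0359
  (S=2,T=2): P(S|T) = (1/72)/(1/12) = 1/6;  -(1/72)·log₂(1/6) = 0.0359
H(S|T) = 0.3590 + 0.0359 + 0.0359 + 0.3250 + 0.0325 + 0.0325 + 0.3590 + 0.0359 + 0.0359
  = 1.2516 bits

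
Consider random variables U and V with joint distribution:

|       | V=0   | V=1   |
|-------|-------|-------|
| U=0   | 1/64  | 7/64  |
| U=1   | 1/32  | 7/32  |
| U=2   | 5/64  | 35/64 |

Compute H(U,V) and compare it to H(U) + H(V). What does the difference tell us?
Marginal P(U) (row sums):
  P(U=0) = 1/64 + 7/64 = 1/8
  P(U=1) = 1/32 + 7/32 = 1/4
  P(U=2) = 5/64 + 35/64 = 5/8
Marginal P(V) (column sums):
  P(V=0) = 1/64 + 1/32 + 5/64 = 1/8
  P(V=1) = 7/64 + 7/32 + 35/64 = 7/8

H(U,V) = -[(1/64)·log₂(1/64) + (7/64)·log₂(7/64) + (1/32)·log₂(1/32) + (7/32)·log₂(7/32) + (5/64)·log₂(5/64) + (35/64)·log₂(35/64)]
  = 0.0938 + 0.3492 + 0.1563 + 0.4796 + 0.2873 + 0.4762
  = 1.8424 bits
H(U) = -[(1/8)·log₂(1/8) + (1/4)·log₂(1/4) + (5/8)·log₂(5/8)]
  = 0.3750 + 0.5000 + 0.4238
  = 1.2988 bits
H(V) = -[(1/8)·log₂(1/8) + (7/8)·log₂(7/8)]
  = 0.3750 + 0.1686
  = 0.5436 bits

H(U) + H(V) = 1.2988 + 0.5436 = 1.8424 bits
Difference: H(U) + H(V) - H(U,V) = 1.8424 - 1.8424 = 0.0000 bits = I(U;V)

The difference is the mutual information; it is 0 here, so U and V are independent (the joint entropy equals the sum of the marginal entropies).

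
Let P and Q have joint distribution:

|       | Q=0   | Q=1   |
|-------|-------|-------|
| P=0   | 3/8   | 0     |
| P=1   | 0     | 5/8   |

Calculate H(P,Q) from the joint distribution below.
H(P,Q) = -Σ P(P,Q) log₂ P(P,Q), summed over the non-zero cells:
H(P,Q) = -[(3/8)·log₂(3/8) + (5/8)·log₂(5/8)]
  = 0.5306 + 0.4238
  = 0.9544 bits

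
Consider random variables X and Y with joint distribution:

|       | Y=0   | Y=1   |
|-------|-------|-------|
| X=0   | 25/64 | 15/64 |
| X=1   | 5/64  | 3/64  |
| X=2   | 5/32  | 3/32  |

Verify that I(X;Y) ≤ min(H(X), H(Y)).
Marginal P(X) (row sums):
  P(X=0) = 25/64 + 15/64 = 5/8
  P(X=1) = 5/64 + 3/64 = 1/8
  P(X=2) = 5/32 + 3/32 = 1/4
Marginal P(Y) (column sums):
  P(Y=0) = 25/64 + 5/64 + 5/32 = 5/8
  P(Y=1) = 15/64 + 3/64 + 3/32 = 3/8

H(X) = -[(5/8)·log₂(5/8) + (1/8)·log₂(1/8) + (1/4)·log₂(1/4)]
  = 0.4238 + 0.3750 + 0.5000
  = 1.2988 bits
H(Y) = -[(5/8)·log₂(5/8) + (3/8)·log₂(3/8)]
  = 0.4238 + 0.5306
  = 0.9544 bits
H(X,Y) = -[(25/64)·log₂(25/64) + (15/64)·log₂(15/64) + (5/64)·log₂(5/64) + (3/64)·log₂(3/64) + (5/32)·log₂(5/32) + (3/32)·log₂(3/32)]
  = 0.5297 + 0.4906 + 0.2873 + 0.2070 + 0.4184 + 0.3202
  = 2.2532 bits

I(X;Y) = H(X) + H(Y) - H(X,Y)
  = 1.2988 + 0.9544 - 2.2532
  = 0.0000 bits

min(H(X), H(Y)) = min(1.2988, 0.9544) = 0.9544 bits
Since 0.0000 ≤ 0.9544, the bound is satisfied ✓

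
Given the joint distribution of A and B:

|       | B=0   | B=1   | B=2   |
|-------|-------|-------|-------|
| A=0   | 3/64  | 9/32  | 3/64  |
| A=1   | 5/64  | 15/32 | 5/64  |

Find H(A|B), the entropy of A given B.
Marginal P(B) (column sums):
  P(B=0) = 3/64 + 5/64 = 1/8
  P(B=1) = 9/32 + 15/32 = 3/4
  P(B=2) = 3/64 + 5/64 = 1/8

H(A|B) = -Σ P(A,B)·log₂ P(A|B), where P(A|B) = P(A,B) / P(B)
  (A=0,B=0): P(A|B) = (3/64)/(1/8) = 3/8;  -(3/64)·log₂(3/8) = 0.0663
  (A=0,B=1): P(A|B) = (9/32)/(3/4) = 3/8;  -(9/32)·log₂(3/8) = 0.3980
  (A=0,B=2): P(A|B) = (3/64)/(1/8) = 3/8;  -(3/64)·log₂(3/8) = 0.0663
  (A=1,B=0): P(A|B) = (5/64)/(1/8) = 5/8;  -(5/64)·log₂(5/8) = 0.0530
  (A=1,B=1): P(A|B) = (15/32)/(3/4) = 5/8;  -(15/32)·log₂(5/8) = 0.3178
  (A=1,B=2): P(A|B) = (5/64)/(1/8) = 5/8;  -(5/64)·log₂(5/8) = 0.0530
H(A|B) = 0.0663 + 0.3980 + 0.0663 + 0.0530 + 0.3178 + 0.0530
  = 0.9544 bits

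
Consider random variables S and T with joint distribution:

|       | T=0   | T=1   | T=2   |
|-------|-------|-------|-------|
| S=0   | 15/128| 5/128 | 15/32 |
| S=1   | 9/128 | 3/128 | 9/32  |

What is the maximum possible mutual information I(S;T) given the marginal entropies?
The upper bound on mutual information is I(S;T) ≤ min(H(S), H(T)).

Marginal P(S) (row sums):
  P(S=0) = 15/128 + 5/128 + 15/32 = 5/8
  P(S=1) = 9/128 + 3/128 + 9/32 = 3/8
Marginal P(T) (column sums):
  P(T=0) = 15/128 + 9/128 = 3/16
  P(T=1) = 5/128 + 3/128 = 1/16
  P(T=2) = 15/32 + 9/32 = 3/4

H(S) = -[(5/8)·log₂(5/8) + (3/8)·log₂(3/8)]
  = 0.4238 + 0.5306
  = 0.9544 bits
H(T) = -[(3/16)·log₂(3/16) + (1/16)·log₂(1/16) + (3/4)·log₂(3/4)]
  = 0.4528 + 0.2500 + 0.3113
  = 1.0141 bits

Maximum possible I(S;T) = min(0.9544, 1.0141) = 0.9544 bits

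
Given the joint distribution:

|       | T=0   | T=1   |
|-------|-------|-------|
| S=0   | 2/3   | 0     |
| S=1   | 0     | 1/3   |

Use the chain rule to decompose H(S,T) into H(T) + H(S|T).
By the chain rule: H(S,T) = H(T) + H(S|T)

Marginal P(T) (column sums):
  P(T=0) = 2/3 + 0 = 2/3
  P(T=1) = 0 + 1/3 = 1/3
H(T) = -[(2/3)·log₂(2/3) + (1/3)·log₂(1/3)]
  = 0.3900 + 0.5283
  = 0.9183 bits
H(S|T) = -Σ P(S,T)·log₂ P(S|T), where P(S|T) = P(S,T) / P(T)
  (cells with P(S,T) = 0 contribute 0)
  (S=0,T=0): P(S|T) = (2/3)/(2/3) = 1;  -(2/3)·log₂(1) = 0.0000
  (S=1,T=1): P(S|T) = (1/3)/(1/3) = 1;  -(1/3)·log₂(1) = 0.0000
H(S|T) = 0.0000 + 0.0000
  = 0.0000 bits

H(S,T) = H(T) + H(S|T) = 0.9183 + 0.0000 = 0.9183 bits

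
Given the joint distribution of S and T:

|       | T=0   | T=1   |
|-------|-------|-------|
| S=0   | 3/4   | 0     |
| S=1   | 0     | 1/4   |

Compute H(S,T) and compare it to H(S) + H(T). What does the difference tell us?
Marginal P(S) (row sums):
  P(S=0) = 3/4 + 0 = 3/4
  P(S=1) = 0 + 1/4 = 1/4
Marginal P(T) (column sums):
  P(T=0) = 3/4 + 0 = 3/4
  P(T=1) = 0 + 1/4 = 1/4

H(S,T) = -[(3/4)·log₂(3/4) + (1/4)·log₂(1/4)]
  = 0.3113 + 0.5000
  = 0.8113 bits
H(S) = -[(3/4)·log₂(3/4) + (1/4)·log₂(1/4)]
  = 0.3113 + 0.5000
  = 0.8113 bits
H(T) = -[(3/4)·log₂(3/4) + (1/4)·log₂(1/4)]
  = 0.3113 + 0.5000
  = 0.8113 bits

H(S) + H(T) = 0.8113 + 0.8113 = 1.6226 bits
Difference: H(S) + H(T) - H(S,T) = 1.6226 - 0.8113 = 0.8113 bits = I(S;T)

The difference is the mutual information; it is positive here, so S and T are dependent (knowing one reduces uncertainty about the other by 0.8113 bits).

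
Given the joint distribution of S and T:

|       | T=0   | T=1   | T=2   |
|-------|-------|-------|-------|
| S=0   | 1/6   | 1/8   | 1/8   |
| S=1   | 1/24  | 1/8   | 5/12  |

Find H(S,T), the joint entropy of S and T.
H(S,T) = -Σ P(S,T) log₂ P(S,T), summed over the non-zero cells:
H(S,T) = -[(1/6)·log₂(1/6) + (1/8)·log₂(1/8) + (1/8)·log₂(1/8) + (1/24)·log₂(1/24) + (1/8)·log₂(1/8) + (5/12)·log₂(5/12)]
  = 0.4308 + 0.3750 + 0.3750 + 0.1910 + 0.3750 + 0.5263
  = 2.2731 bits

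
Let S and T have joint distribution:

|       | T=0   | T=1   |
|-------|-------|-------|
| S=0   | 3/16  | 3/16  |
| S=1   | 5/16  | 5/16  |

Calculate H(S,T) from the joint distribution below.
H(S,T) = -Σ P(S,T) log₂ P(S,T), summed over the non-zero cells:
H(S,T) = -[(3/16)·log₂(3/16) + (3/16)·log₂(3/16) + (5/16)·log₂(5/16) + (5/16)·log₂(5/16)]
  = 0.4528 + 0.4528 + 0.5244 + 0.5244
  = 1.9544 bits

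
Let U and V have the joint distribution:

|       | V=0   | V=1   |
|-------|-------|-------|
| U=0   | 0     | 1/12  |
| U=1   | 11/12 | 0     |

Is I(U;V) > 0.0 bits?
Marginal P(U) (row sums):
  P(U=0) = 0 + 1/12 = 1/12
  P(U=1) = 11/12 + 0 = 11/12
Marginal P(V) (column sums):
  P(V=0) = 0 + 11/12 = 11/12
  P(V=1) = 1/12 + 0 = 1/12

H(U) = -[(1/12)·log₂(1/12) + (11/12)·log₂(11/12)]
  = 0.2987 + 0.1151
  = 0.4138 bits
H(V) = -[(11/12)·log₂(11/12) + (1/12)·log₂(1/12)]
  = 0.1151 + 0.2987
  = 0.4138 bits
H(U,V) = -[(1/12)·log₂(1/12) + (11/12)·log₂(11/12)]
  = 0.2987 + 0.1151
  = 0.4138 bits

I(U;V) = H(U) + H(V) - H(U,V)
  = 0.4138 + 0.4138 - 0.4138
  = 0.4138 bits

Yes. I(U;V) = 0.4138 bits, which is > 0.0 bits.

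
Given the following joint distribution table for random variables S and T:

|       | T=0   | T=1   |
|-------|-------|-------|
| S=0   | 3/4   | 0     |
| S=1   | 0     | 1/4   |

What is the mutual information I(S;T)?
Marginal P(S) (row sums):
  P(S=0) = 3/4 + 0 = 3/4
  P(S=1) = 0 + 1/4 = 1/4
Marginal P(T) (column sums):
  P(T=0) = 3/4 + 0 = 3/4
  P(T=1) = 0 + 1/4 = 1/4

H(S) = -[(3/4)·log₂(3/4) + (1/4)·log₂(1/4)]
  = 0.3113 + 0.5000
  = 0.8113 bits
H(T) = -[(3/4)·log₂(3/4) + (1/4)·log₂(1/4)]
  = 0.3113 + 0.5000
  = 0.8113 bits
H(S,T) = -[(3/4)·log₂(3/4) + (1/4)·log₂(1/4)]
  = 0.3113 + 0.5000
  = 0.8113 bits

I(S;T) = H(S) + H(T) - H(S,T)
  = 0.8113 + 0.8113 - 0.8113
  = 0.8113 bits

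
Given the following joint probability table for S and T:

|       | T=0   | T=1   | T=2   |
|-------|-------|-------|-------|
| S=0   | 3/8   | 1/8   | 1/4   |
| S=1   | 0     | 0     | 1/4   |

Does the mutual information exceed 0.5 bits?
Marginal P(S) (row sums):
  P(S=0) = 3/8 + 1/8 + 1/4 = 3/4
  P(S=1) = 0 + 0 + 1/4 = 1/4
Marginal P(T) (column sums):
  P(T=0) = 3/8 + 0 = 3/8
  P(T=1) = 1/8 + 0 = 1/8
  P(T=2) = 1/4 + 1/4 = 1/2

H(S) = -[(3/4)·log₂(3/4) + (1/4)·log₂(1/4)]
  = 0.3113 + 0.5000
  = 0.8113 bits
H(T) = -[(3/8)·log₂(3/8) + (1/8)·log₂(1/8) + (1/2)·log₂(1/2)]
  = 0.5306 + 0.3750 + 0.5000
  = 1.4056 bits
H(S,T) = -[(3/8)·log₂(3/8) + (1/8)·log₂(1/8) + (1/4)·log₂(1/4) + (1/4)·log₂(1/4)]
  = 0.5306 + 0.3750 + 0.5000 + 0.5000
  = 1.9056 bits

I(S;T) = H(S) + H(T) - H(S,T)
  = 0.8113 + 1.4056 - 1.9056
  = 0.3113 bits

No. I(S;T) = 0.3113 bits, which is ≤ 0.5 bits.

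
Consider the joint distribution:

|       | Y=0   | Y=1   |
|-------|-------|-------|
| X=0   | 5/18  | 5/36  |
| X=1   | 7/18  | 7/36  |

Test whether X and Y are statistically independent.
Marginal P(X) (row sums):
  P(X=0) = 5/18 + 5/36 = 5/12
  P(X=1) = 7/18 + 7/36 = 7/12
Marginal P(Y) (column sums):
  P(Y=0) = 5/18 + 7/18 = 2/3
  P(Y=1) = 5/36 + 7/36 = 1/3

X and Y are independent iff P(X=i,Y=j) = P(X=i)·P(Y=j) for every cell.
  P(X=0)·P(Y=0) = 5/12 × 2/3 = 5/18 = P(X=0,Y=0) ✓
  P(X=0)·P(Y=1) = 5/12 × 1/3 = 5/36 = P(X=0,Y=1) ✓
  P(X=1)·P(Y=0) = 7/12 × 2/3 = 7/18 = P(X=1,Y=0) ✓
  P(X=1)·P(Y=1) = 7/12 × 1/3 = 7/36 = P(X=1,Y=1) ✓

Yes, X and Y are independent: every cell factors, so I(X;Y) = 0 bits.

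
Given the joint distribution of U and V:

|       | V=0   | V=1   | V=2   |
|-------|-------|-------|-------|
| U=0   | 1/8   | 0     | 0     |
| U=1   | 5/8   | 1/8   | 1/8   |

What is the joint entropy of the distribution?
H(U,V) = -Σ P(U,V) log₂ P(U,V), summed over the non-zero cells:
H(U,V) = -[(1/8)·log₂(1/8) + (5/8)·log₂(5/8) + (1/8)·log₂(1/8) + (1/8)·log₂(1/8)]
  = 0.3750 + 0.4238 + 0.3750 + 0.3750
  = 1.5488 bits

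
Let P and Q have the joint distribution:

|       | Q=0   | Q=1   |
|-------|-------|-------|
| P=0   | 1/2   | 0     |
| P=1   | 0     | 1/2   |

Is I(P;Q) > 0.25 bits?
Marginal P(P) (row sums):
  P(P=0) = 1/2 + 0 = 1/2
  P(P=1) = 0 + 1/2 = 1/2
Marginal P(Q) (column sums):
  P(Q=0) = 1/2 + 0 = 1/2
  P(Q=1) = 0 + 1/2 = 1/2

H(P) = -[(1/2)·log₂(1/2) + (1/2)·log₂(1/2)]
  = 0.5000 + 0.5000
  = 1.0000 bits
H(Q) = -[(1/2)·log₂(1/2) + (1/2)·log₂(1/2)]
  = 0.5000 + 0.5000
  = 1.0000 bits
H(P,Q) = -[(1/2)·log₂(1/2) + (1/2)·log₂(1/2)]
  = 0.5000 + 0.5000
  = 1.0000 bits

I(P;Q) = H(P) + H(Q) - H(P,Q)
  = 1.0000 + 1.0000 - 1.0000
  = 1.0000 bits

Yes. I(P;Q) = 1.0000 bits, which is > 0.25 bits.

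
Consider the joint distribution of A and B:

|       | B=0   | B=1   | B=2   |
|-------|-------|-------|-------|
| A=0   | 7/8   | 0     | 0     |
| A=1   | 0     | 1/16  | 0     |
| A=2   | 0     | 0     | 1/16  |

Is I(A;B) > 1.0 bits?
Marginal P(A) (row sums):
  P(A=0) = 7/8 + 0 + 0 = 7/8
  P(A=1) = 0 + 1/16 + 0 = 1/16
  P(A=2) = 0 + 0 + 1/16 = 1/16
Marginal P(B) (column sums):
  P(B=0) = 7/8 + 0 + 0 = 7/8
  P(B=1) = 0 + 1/16 + 0 = 1/16
  P(B=2) = 0 + 0 + 1/16 = 1/16

H(A) = -[(7/8)·log₂(7/8) + (1/16)·log₂(1/16) + (1/16)·log₂(1/16)]
  = 0.1686 + 0.2500 + 0.2500
  = 0.6686 bits
H(B) = -[(7/8)·log₂(7/8) + (1/16)·log₂(1/16) + (1/16)·log₂(1/16)]
  = 0.1686 + 0.2500 + 0.2500
  = 0.6686 bits
H(A,B) = -[(7/8)·log₂(7/8) + (1/16)·log₂(1/16) + (1/16)·log₂(1/16)]
  = 0.1686 + 0.2500 + 0.2500
  = 0.6686 bits

I(A;B) = H(A) + H(B) - H(A,B)
  = 0.6686 + 0.6686 - 0.6686
  = 0.6686 bits

No. I(A;B) = 0.6686 bits, which is ≤ 1.0 bits.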